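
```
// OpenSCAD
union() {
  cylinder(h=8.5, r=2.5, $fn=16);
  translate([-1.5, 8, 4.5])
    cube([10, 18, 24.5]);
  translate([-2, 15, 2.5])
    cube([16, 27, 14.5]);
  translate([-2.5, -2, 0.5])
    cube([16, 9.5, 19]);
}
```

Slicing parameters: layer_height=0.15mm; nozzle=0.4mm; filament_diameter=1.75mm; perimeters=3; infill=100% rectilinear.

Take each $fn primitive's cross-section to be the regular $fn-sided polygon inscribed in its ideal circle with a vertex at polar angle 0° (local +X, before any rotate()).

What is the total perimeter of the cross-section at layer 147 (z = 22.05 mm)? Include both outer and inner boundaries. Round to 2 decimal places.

56.00 mm

At z = 22.05 mm: the cylinder is absent (z outside [0, 8.5]); the cube at (-1.5, 8) (footprint 10×18) is included at this height (perimeter 56.00 mm); the cube at (-2, 15) is not intersected at this z (z outside [2.5, 17]); the cube at (-2.5, -2) is not intersected at this z (z outside [0.5, 19.5]); Merging all regions: only the 10×18 cube at (-1.5, 8) is present, so the union is just that shape — boundary = 56.00 mm. Overall, the cross-section is a single solid region. Total boundary length (outer) = 56.00 mm.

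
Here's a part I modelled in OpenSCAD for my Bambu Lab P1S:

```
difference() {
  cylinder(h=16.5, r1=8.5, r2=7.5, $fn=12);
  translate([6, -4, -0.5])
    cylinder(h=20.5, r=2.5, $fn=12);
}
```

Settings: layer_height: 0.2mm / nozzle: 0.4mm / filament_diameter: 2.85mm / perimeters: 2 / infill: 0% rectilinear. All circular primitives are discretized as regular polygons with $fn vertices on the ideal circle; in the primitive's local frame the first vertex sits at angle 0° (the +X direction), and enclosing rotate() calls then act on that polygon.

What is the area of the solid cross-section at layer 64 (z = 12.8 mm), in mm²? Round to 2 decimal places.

At z = 12.8 mm: the cone: at t=0.776 of its height the radius interpolates to r₁+(r₂−r₁)t = 7.724, giving a regular 12-gon of that circumradius (area = (12/2)·7.724²·sin(360°/12) = 178.99 mm²); the r=2.5 cylinder at (6, -4) contributes a regular 12-gon of circumradius 2.5 (area = (12/2)·2.500²·sin(360°/12) = 18.75 mm²); Taking the first minus the rest: starting from the cone (178.99 mm²), the r=2.5 cylinder at (6, -4) partially overlaps it — only the 10.29 mm² overlap (of its 18.75 mm²) is removed, clipping the outline — area = 168.70 mm². Overall, the cross-section is a single solid region. Net area = 168.70 mm².

168.70 mm²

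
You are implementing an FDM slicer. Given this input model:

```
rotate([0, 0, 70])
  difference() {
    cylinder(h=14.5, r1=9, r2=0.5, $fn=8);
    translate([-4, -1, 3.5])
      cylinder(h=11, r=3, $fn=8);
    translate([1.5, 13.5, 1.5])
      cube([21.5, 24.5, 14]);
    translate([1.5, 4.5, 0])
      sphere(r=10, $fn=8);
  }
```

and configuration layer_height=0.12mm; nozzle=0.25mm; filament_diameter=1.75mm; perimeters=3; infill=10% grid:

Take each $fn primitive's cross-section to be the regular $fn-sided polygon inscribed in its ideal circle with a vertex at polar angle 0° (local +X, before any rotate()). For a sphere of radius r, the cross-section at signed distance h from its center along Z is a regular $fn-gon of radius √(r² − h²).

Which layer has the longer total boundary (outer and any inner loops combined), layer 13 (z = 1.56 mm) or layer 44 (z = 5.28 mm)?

Layer 13 (z = 1.56): the cone contributes a regular 8-gon of circumradius 8.086 (interpolated between r1=9 and r2=0.5 at t=0.108) (perimeter = 2·8·8.086·sin(180°/8) = 49.51 mm); the cylinder at (-4, -1) is absent (z outside [3.5, 14.5]); the cube at (1.5, 13.5) is present — its section is the full 21.5×24.5 rectangle (perimeter 92.00 mm); the r=10 sphere at (1.5, 4.5) contributes a regular 8-gon of circumradius √(10²−1.56²) = 9.878 (perimeter = 2·8·9.878·sin(180°/8) = 60.48 mm); After the difference (first − rest): starting from the cone, the 21.5×24.5 cube at (1.5, 13.5) misses the remaining region (no effect); the r=10 sphere at (1.5, 4.5) partially overlaps it — only the 144.38 mm² overlap (of its 275.96 mm²) is removed, clipping the outline — boundary = 41.34 mm; (rotated 70° about Z; rotation is an isometry so areas/perimeters/island counts are preserved). So its perimeter = 41.34 mm. Layer 44 (z = 5.28): the cone contributes a regular 8-gon of circumradius 5.905 (interpolated between r1=9 and r2=0.5 at t=0.364) (perimeter = 2·8·5.905·sin(180°/8) = 36.15 mm); the r=3 cylinder at (-4, -1) gives a regular 8-gon of circumradius 3 (constant along its height) (perimeter = 2·8·3.000·sin(180°/8) = 18.37 mm); the cube at (1.5, 13.5) (footprint 21.5×24.5) is included at this height (perimeter 92.00 mm); the sphere at (1.5, 4.5): section is a regular 8-gon, circumradius = √(r²−h²) = √(10²−5.28²) = 8.492 (perimeter = 2·8·8.492·sin(180°/8) = 52.00 mm); Taking the first minus the rest: starting from the cone, the r=3 cylinder at (-4, -1) partially overlaps it — only the 19.71 mm² overlap (of its 25.46 mm²) is removed, clipping the outline; the 21.5×24.5 cube at (1.5, 13.5) misses the remaining region (no effect); the r=10 sphere at (1.5, 4.5) partially overlaps it — only the 65.01 mm² overlap (of its 203.99 mm²) is removed, clipping the outline — boundary = 21.21 mm; (rotated 70° about Z; rotation is an isometry so areas/perimeters/island counts are preserved). So its perimeter = 21.21 mm. Layer 13 is larger (41.34 vs 21.21 mm).

layer 13 (z = 1.56 mm)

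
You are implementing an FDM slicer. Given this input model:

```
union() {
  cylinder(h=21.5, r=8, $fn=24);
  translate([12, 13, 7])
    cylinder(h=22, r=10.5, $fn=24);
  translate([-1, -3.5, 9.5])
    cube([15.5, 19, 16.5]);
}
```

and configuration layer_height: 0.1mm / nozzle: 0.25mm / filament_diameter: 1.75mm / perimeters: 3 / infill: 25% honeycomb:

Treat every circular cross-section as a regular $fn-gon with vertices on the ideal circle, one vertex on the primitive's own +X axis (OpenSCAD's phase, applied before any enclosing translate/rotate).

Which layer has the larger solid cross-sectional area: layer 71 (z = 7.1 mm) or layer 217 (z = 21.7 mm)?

Layer 71 (z = 7.1): the cylinder: section is a regular 24-gon, circumradius r=8 (area = (24/2)·8.000²·sin(360°/24) = 198.77 mm²); the r=10.5 cylinder at (12, 13) contributes a regular 24-gon of circumradius 10.5 (area = (24/2)·10.500²·sin(360°/24) = 342.42 mm²); the cube at (-1, -3.5) does not reach this height (z outside [9.5, 26]); Combining (union): the regions partially overlap — summed areas 541.19 mm² minus the doubly-counted overlap 2.35 mm² gives 538.84 mm² — area = 538.84 mm². So its area = 538.84 mm². Layer 217 (z = 21.7): the cylinder does not reach this height (z outside [0, 21.5]); the r=10.5 cylinder at (12, 13) gives a regular 24-gon of circumradius 10.5 (constant along its height) (area = (24/2)·10.500²·sin(360°/24) = 342.42 mm²); the cube at (-1, -3.5) is present — its section is the full 15.5×19 rectangle (area 294.50 mm²); Merging all regions: the regions partially overlap — summed areas 636.92 mm² minus the doubly-counted overlap 143.53 mm² gives 493.39 mm² — area = 493.39 mm². So its area = 493.39 mm². Layer 71 is larger (538.84 vs 493.39 mm²).

layer 71 (z = 7.1 mm)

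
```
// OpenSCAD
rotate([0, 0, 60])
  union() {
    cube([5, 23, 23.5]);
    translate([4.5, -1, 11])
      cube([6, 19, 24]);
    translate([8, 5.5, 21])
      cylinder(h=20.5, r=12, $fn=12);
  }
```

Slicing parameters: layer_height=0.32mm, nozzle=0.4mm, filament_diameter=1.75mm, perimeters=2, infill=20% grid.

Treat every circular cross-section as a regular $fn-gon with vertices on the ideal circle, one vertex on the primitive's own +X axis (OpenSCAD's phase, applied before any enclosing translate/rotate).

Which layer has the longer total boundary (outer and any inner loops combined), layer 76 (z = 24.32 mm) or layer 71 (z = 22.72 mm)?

Layer 76 (z = 24.32): the cube is not intersected at this z (z outside [0, 23.5]); the cube at (4.5, -1) is present — its section is the full 6×19 rectangle (perimeter 50.00 mm); the cylinder at (8, 5.5): section is a regular 12-gon, circumradius r=12 (perimeter = 2·12·12.000·sin(180°/12) = 74.54 mm); Taking the union: the regions partially overlap (shared area 108.52 mm²), so the edge portions inside another operand are dropped and the merged outline is re-measured after clipping — boundary = 76.94 mm; (rotated 60° about Z; rotation is an isometry so areas/perimeters/island counts are preserved). So its perimeter = 76.94 mm. Layer 71 (z = 22.72): the cube is present — its section is the full 5×23 rectangle (perimeter 56.00 mm); the cube at (4.5, -1) is present — its section is the full 6×19 rectangle (perimeter 50.00 mm); the cylinder at (8, 5.5): section is a regular 12-gon, circumradius r=12 (perimeter = 2·12·12.000·sin(180°/12) = 74.54 mm); Merging all regions: the regions partially overlap (shared area 187.87 mm²), so the edge portions inside another operand are dropped and the merged outline is re-measured after clipping — boundary = 88.69 mm; (rotated 60° about Z; rotation is an isometry so areas/perimeters/island counts are preserved). So its perimeter = 88.69 mm. Layer 71 is larger (88.69 vs 76.94 mm).

layer 71 (z = 22.72 mm)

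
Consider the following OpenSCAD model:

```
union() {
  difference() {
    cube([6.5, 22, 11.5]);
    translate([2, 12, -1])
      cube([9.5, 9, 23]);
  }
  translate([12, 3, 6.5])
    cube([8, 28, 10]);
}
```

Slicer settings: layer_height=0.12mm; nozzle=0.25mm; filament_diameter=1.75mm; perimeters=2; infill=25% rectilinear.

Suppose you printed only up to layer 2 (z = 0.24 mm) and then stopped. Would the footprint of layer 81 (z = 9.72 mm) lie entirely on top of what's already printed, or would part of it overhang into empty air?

part overhangs

Compare the two slices. At z = 0.24: the cube (footprint 6.5×22) is included at this height (area 143.00 mm²); the cube at (2, 12) (footprint 9.5×9) is included at this height (area 85.50 mm²); After the difference (first − rest): starting from the 6.5×22 cube (143.00 mm²), the 9.5×9 cube at (2, 12) partially overlaps it — only the 40.50 mm² overlap (of its 85.50 mm²) is removed, clipping the outline — area = 102.50 mm²; the cube at (12, 3) is not intersected at this z (z outside [6.5, 16.5]); Taking the union: only that combined region is present, so the union is just that shape — area = 102.50 mm². At z = 9.72: the cube is present — its section is the full 6.5×22 rectangle (area 143.00 mm²); the cube at (2, 12) is present — its section is the full 9.5×9 rectangle (area 85.50 mm²); Subtracting the remaining from the first: starting from the 6.5×22 cube (143.00 mm²), the 9.5×9 cube at (2, 12) partially overlaps it — only the 40.50 mm² overlap (of its 85.50 mm²) is removed, clipping the outline — area = 102.50 mm²; the cube at (12, 3) (footprint 8×28) is included at this height (area 224.00 mm²); Merging all regions: the 2 present regions are separate (no shared area or edge), so areas and boundary lengths simply add and each stays a separate island — area = 326.50 mm². Checking containment: at z = 9.72 the cross-section extends beyond the z = 0.24 cross-section by about 224.00 mm².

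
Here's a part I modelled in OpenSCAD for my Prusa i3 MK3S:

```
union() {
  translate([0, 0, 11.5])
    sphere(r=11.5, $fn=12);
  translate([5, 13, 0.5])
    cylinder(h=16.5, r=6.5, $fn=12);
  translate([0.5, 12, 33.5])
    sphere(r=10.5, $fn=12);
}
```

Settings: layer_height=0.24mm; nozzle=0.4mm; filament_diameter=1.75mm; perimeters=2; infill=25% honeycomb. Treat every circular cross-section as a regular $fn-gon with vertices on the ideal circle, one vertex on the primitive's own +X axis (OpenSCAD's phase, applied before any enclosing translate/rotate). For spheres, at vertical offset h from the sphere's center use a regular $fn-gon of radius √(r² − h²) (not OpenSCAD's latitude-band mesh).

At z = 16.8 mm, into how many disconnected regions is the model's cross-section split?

1

At z = 16.8 mm: the r=11.5 sphere contributes a regular 12-gon of circumradius √(11.5²−5.3²) = 10.206; the r=6.5 cylinder at (5, 13) contributes a regular 12-gon of circumradius 6.5; the sphere at (0.5, 12) is absent (|z−center|=16.700 > r=10.5); Taking the union: the regions partially overlap (shared area 13.50 mm²), so overlapping operands fuse into one piece — 1 connected region. The result has 1 disconnected region.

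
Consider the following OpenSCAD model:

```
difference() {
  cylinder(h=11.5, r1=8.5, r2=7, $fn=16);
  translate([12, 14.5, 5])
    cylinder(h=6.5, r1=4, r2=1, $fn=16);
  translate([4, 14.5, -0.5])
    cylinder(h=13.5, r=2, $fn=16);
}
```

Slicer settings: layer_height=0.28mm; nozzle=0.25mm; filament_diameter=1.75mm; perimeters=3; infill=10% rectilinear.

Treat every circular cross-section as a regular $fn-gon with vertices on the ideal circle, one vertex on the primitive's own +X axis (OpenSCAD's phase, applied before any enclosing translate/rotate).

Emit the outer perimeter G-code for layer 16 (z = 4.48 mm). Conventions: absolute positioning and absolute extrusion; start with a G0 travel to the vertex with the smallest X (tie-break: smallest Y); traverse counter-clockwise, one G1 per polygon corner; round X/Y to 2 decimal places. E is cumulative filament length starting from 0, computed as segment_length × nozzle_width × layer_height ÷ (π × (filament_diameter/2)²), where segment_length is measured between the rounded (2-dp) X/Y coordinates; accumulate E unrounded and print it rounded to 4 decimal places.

G0 X-7.92 Y0.00 Z4.48
G1 X-7.31 Y-3.03 E0.0900
G1 X-5.60 Y-5.60 E0.1798
G1 X-3.03 Y-7.31 E0.2696
G1 X0.00 Y-7.92 E0.3596
G1 X3.03 Y-7.31 E0.4495
G1 X5.60 Y-5.60 E0.5394
G1 X7.31 Y-3.03 E0.6292
G1 X7.92 Y0.00 E0.7191
G1 X7.31 Y3.03 E0.8091
G1 X5.60 Y5.60 E0.8989
G1 X3.03 Y7.31 E0.9888
G1 X0.00 Y7.92 E1.0787
G1 X-3.03 Y7.31 E1.1687
G1 X-5.60 Y5.60 E1.2585
G1 X-7.31 Y3.03 E1.3483
G1 X-7.92 Y0.00 E1.4383

At z = 4.48 mm: the cone: at t=0.390 of its height the radius interpolates to r₁+(r₂−r₁)t = 7.916, giving a regular 16-gon of that circumradius; the cone at (12, 14.5) is not intersected at this z (z outside [5, 11.5]); the r=2 cylinder at (4, 14.5) contributes a regular 16-gon of circumradius 2; Taking the first minus the rest: starting from the cone, the r=2 cylinder at (4, 14.5) misses the remaining region (no effect) — 1 connected region. The outline is a single polygon with 16 vertices. Extrusion per mm of travel: 0.25 × 0.28 / (π × 0.875²) = 0.029103. Accumulating E over each segment gives final E = 1.4383.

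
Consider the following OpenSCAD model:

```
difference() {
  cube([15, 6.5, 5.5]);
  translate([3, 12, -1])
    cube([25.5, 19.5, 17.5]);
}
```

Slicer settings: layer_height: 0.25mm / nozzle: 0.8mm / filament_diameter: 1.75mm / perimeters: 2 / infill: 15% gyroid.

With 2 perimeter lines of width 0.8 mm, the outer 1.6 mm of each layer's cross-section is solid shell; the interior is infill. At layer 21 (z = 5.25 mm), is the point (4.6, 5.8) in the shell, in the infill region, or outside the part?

shell

At z = 5.25 mm: the cube is present — its section is the full 15×6.5 rectangle; the 25.5×19.5 cube at (3, 12) contributes its full rectangle; Subtracting the remaining from the first: starting from the 15×6.5 cube, the 25.5×19.5 cube at (3, 12) misses the remaining region (no effect) — 1 connected region. Overall, the cross-section is a single solid region. The nearest boundary edge runs (0.00, 6.50)→(15.00, 6.50); distance from the point to it = 0.70 mm. The point is inside the cross-section, 0.70 mm from the nearest boundary — within the 1.6 mm shell band (2 × 0.8).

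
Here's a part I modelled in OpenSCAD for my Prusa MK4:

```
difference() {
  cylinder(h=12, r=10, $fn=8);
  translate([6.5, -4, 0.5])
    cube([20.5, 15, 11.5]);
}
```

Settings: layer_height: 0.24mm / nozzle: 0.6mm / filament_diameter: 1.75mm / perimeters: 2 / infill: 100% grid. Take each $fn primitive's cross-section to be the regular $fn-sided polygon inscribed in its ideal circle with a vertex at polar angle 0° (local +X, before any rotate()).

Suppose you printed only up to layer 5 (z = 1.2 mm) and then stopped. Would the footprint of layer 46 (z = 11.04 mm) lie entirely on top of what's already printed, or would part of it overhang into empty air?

entirely on top

Compare the two slices. At z = 1.2: the r=10 cylinder contributes a regular 8-gon of circumradius 10 (area = (8/2)·10.000²·sin(360°/8) = 282.84 mm²); the cube at (6.5, -4) (footprint 20.5×15) is included at this height (area 307.50 mm²); After the difference (first − rest): starting from the r=10 cylinder (282.84 mm²), the 20.5×15 cube at (6.5, -4) partially overlaps it — only the 25.15 mm² overlap (of its 307.50 mm²) is removed, clipping the outline — area = 257.70 mm². At z = 11.04: the r=10 cylinder contributes a regular 8-gon of circumradius 10 (area = (8/2)·10.000²·sin(360°/8) = 282.84 mm²); the cube at (6.5, -4) (footprint 20.5×15) is included at this height (area 307.50 mm²); Subtracting the remaining from the first: starting from the r=10 cylinder (282.84 mm²), the 20.5×15 cube at (6.5, -4) partially overlaps it — only the 25.15 mm² overlap (of its 307.50 mm²) is removed, clipping the outline — area = 257.70 mm². Checking containment: the cross-section at z = 11.04 is a subset of the cross-section at z = 1.2.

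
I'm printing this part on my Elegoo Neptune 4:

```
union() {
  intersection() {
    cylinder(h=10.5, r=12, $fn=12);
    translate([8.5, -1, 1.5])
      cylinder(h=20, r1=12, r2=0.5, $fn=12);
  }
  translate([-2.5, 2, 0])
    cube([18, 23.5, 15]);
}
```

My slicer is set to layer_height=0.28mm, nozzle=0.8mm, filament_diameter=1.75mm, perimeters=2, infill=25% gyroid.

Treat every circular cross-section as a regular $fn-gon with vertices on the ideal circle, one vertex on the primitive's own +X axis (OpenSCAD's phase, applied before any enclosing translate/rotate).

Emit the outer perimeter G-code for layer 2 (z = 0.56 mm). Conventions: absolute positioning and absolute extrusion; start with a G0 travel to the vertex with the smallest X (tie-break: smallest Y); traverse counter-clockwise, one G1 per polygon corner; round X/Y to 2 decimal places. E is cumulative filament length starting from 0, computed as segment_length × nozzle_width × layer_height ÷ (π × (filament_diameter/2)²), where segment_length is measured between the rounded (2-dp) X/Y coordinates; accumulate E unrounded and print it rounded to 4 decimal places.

At z = 0.56 mm: the r=12 cylinder contributes a regular 12-gon of circumradius 12; the cone at (8.5, -1) does not reach this height (z outside [1.5, 21.5]); Taking the intersection: at least one operand is absent at this height, so nothing remains; the cube at (-2.5, 2) (footprint 18×23.5) is included at this height; Combining (union): only the 18×23.5 cube at (-2.5, 2) is present, so the union is just that shape — 1 connected region. The outline is a single polygon with 4 vertices. Extrusion per mm of travel: 0.8 × 0.28 / (π × 0.875²) = 0.093128. Accumulating E over each segment gives final E = 7.7297.

G0 X-2.50 Y2.00 Z0.56
G1 X15.50 Y2.00 E1.6763
G1 X15.50 Y25.50 E3.8648
G1 X-2.50 Y25.50 E5.5411
G1 X-2.50 Y2.00 E7.7297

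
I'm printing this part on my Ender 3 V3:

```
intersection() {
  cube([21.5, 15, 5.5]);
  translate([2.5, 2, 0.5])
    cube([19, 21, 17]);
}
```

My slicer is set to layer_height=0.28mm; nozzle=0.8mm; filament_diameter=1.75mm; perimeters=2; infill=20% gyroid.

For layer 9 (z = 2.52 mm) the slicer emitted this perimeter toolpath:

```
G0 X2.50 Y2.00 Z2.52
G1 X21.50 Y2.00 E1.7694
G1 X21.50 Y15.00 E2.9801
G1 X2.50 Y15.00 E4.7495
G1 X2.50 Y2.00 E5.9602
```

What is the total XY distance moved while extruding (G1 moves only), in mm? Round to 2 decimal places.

Sum the Euclidean lengths of each G1 segment: total = 64.00 mm.

64.00 mm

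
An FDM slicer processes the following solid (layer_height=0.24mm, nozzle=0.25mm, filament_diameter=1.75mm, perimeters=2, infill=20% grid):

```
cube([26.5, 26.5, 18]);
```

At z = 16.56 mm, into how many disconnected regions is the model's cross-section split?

At z = 16.56 mm: the cube is present — its section is the full 26.5×26.5 rectangle. The result has 1 disconnected region.

1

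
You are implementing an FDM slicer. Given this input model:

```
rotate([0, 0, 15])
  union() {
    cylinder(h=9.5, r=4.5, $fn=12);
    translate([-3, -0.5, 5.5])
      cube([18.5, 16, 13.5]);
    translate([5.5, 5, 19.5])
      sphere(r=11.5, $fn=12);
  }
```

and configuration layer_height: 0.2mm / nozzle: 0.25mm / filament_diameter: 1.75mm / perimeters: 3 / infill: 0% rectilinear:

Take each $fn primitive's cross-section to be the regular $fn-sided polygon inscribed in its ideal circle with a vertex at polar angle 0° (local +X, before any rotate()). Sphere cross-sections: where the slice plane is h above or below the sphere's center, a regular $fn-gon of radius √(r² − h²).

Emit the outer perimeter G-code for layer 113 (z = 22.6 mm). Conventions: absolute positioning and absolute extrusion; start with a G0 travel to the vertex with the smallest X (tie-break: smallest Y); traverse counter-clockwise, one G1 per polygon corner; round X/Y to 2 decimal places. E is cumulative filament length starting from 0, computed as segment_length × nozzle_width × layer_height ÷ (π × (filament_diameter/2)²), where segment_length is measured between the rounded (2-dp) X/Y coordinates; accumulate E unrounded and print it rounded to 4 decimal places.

G0 X-6.68 Y3.39 Z22.60
G1 X-3.81 Y-1.58 E0.1193
G1 X1.15 Y-4.44 E0.2383
G1 X6.88 Y-4.44 E0.3574
G1 X11.85 Y-1.58 E0.4766
G1 X14.72 Y3.39 E0.5959
G1 X14.72 Y9.12 E0.7150
G1 X11.85 Y14.08 E0.8342
G1 X6.88 Y16.95 E0.9535
G1 X1.15 Y16.95 E1.0726
G1 X-3.81 Y14.08 E1.1917
G1 X-6.68 Y9.12 E1.3108
G1 X-6.68 Y3.39 E1.4299

At z = 22.6 mm: the cylinder does not reach this height (z outside [0, 9.5]); the cube at (-3, -0.5) is absent (z outside [5.5, 19]); the sphere at (5.5, 5): section is a regular 12-gon, circumradius = √(r²−h²) = √(11.5²−3.1²) = 11.074; Combining (union): only the r=11.5 sphere at (5.5, 5) is present, so the union is just that shape — 1 connected region; (rotated 15° about Z; rotation is an isometry so areas/perimeters/island counts are preserved). The outline is a single polygon with 12 vertices. Extrusion per mm of travel: 0.25 × 0.2 / (π × 0.875²) = 0.020788. Accumulating E over each segment gives final E = 1.4299.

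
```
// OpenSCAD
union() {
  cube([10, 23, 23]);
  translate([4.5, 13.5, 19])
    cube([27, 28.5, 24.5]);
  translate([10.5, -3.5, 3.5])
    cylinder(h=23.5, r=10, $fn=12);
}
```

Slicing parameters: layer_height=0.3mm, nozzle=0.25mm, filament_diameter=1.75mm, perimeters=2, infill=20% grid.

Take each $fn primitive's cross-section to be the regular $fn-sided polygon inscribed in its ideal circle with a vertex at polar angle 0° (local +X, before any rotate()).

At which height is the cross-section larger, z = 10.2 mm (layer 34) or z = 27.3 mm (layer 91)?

layer 91 (z = 27.3 mm)

Layer 34 (z = 10.2): the cube is present — its section is the full 10×23 rectangle (area 230.00 mm²); the cube at (4.5, 13.5) is not intersected at this z (z outside [19, 43.5]); the r=10 cylinder at (10.5, -3.5) gives a regular 12-gon of circumradius 10 (constant along its height) (area = (12/2)·10.000²·sin(360°/12) = 300.00 mm²); Taking the union: the regions partially overlap — summed areas 530.00 mm² minus the doubly-counted overlap 38.42 mm² gives 491.58 mm² — area = 491.58 mm². So its area = 491.58 mm². Layer 91 (z = 27.3): the cube is not intersected at this z (z outside [0, 23]); the cube at (4.5, 13.5) is present — its section is the full 27×28.5 rectangle (area 769.50 mm²); the cylinder at (10.5, -3.5) is absent (z outside [3.5, 27]); Combining (union): only the 27×28.5 cube at (4.5, 13.5) is present, so the union is just that shape — area = 769.50 mm². So its area = 769.50 mm². Layer 91 is larger (769.50 vs 491.58 mm²).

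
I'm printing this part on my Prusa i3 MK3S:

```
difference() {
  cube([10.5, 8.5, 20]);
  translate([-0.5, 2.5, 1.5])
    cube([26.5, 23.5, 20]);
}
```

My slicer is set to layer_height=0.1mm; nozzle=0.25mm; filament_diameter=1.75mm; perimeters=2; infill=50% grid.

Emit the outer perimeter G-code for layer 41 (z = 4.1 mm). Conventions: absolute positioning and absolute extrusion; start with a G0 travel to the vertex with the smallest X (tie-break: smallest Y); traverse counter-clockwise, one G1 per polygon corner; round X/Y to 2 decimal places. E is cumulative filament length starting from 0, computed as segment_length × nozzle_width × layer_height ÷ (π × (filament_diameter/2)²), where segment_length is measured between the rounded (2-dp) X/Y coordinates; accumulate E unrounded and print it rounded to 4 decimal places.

At z = 4.1 mm: the 10.5×8.5 cube contributes its full rectangle; the cube at (-0.5, 2.5) (footprint 26.5×23.5) is included at this height; Subtracting the remaining from the first: starting from the 10.5×8.5 cube, the 26.5×23.5 cube at (-0.5, 2.5) partially overlaps it — only the 63.00 mm² overlap (of its 622.75 mm²) is removed, clipping the outline — 1 connected region. The outline is a single polygon with 4 vertices. Extrusion per mm of travel: 0.25 × 0.1 / (π × 0.875²) = 0.010394. Accumulating E over each segment gives final E = 0.2702.

G0 X0.00 Y0.00 Z4.10
G1 X10.50 Y0.00 E0.1091
G1 X10.50 Y2.50 E0.1351
G1 X0.00 Y2.50 E0.2443
G1 X0.00 Y0.00 E0.2702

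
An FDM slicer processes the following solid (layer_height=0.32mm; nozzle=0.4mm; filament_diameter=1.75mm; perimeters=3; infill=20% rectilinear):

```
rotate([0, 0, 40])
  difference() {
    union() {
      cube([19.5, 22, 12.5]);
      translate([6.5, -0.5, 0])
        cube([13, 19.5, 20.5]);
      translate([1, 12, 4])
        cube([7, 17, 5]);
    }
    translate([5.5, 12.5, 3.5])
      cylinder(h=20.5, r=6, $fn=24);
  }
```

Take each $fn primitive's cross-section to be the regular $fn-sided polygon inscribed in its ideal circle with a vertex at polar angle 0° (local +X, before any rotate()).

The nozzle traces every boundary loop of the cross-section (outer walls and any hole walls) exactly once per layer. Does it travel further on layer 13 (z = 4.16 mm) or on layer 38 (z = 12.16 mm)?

layer 13 (z = 4.16 mm)

Layer 13 (z = 4.16): the 19.5×22 cube contributes its full rectangle (perimeter 83.00 mm); the cube at (6.5, -0.5) is present — its section is the full 13×19.5 rectangle (perimeter 65.00 mm); the cube at (1, 12) is present — its section is the full 7×17 rectangle (perimeter 48.00 mm); Merging all regions: the regions partially overlap (shared area 317.00 mm²), so the edge portions inside another operand are dropped and the merged outline is re-measured after clipping — boundary = 98.00 mm; the r=6 cylinder at (5.5, 12.5) gives a regular 24-gon of circumradius 6 (constant along its height) (perimeter = 2·24·6.000·sin(180°/24) = 37.59 mm); After the difference (first − rest): starting from that combined region, the r=6 cylinder at (5.5, 12.5) partially overlaps it — only the 110.36 mm² overlap (of its 111.81 mm²) is removed, clipping the outline — boundary = 126.38 mm; (whole slice rotated 40° about Z — lengths, areas and connectivity unchanged). So its perimeter = 126.38 mm. Layer 38 (z = 12.16): the 19.5×22 cube contributes its full rectangle (perimeter 83.00 mm); the 13×19.5 cube at (6.5, -0.5) contributes its full rectangle (perimeter 65.00 mm); the cube at (1, 12) is not intersected at this z (z outside [4, 9]); Combining (union): the regions partially overlap (shared area 247.00 mm²), so the edge portions inside another operand are dropped and the merged outline is re-measured after clipping — boundary = 84.00 mm; the r=6 cylinder at (5.5, 12.5) gives a regular 24-gon of circumradius 6 (constant along its height) (perimeter = 2·24·6.000·sin(180°/24) = 37.59 mm); After the difference (first − rest): starting from the result so far, the r=6 cylinder at (5.5, 12.5) partially overlaps it — only the 110.36 mm² overlap (of its 111.81 mm²) is removed, clipping the outline — boundary = 112.38 mm; (rotated 40° about Z; rotation is an isometry so areas/perimeters/island counts are preserved). So its perimeter = 112.38 mm. Layer 13 is larger (126.38 vs 112.38 mm).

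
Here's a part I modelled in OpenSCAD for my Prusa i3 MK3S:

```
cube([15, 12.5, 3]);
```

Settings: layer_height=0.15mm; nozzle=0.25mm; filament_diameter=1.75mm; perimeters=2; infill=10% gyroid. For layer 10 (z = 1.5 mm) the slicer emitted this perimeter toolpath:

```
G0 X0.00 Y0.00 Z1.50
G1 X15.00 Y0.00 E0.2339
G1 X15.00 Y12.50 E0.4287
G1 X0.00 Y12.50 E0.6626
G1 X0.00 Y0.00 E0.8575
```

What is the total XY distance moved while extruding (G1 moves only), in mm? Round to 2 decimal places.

55.00 mm

Sum the Euclidean lengths of each G1 segment: total = 55.00 mm.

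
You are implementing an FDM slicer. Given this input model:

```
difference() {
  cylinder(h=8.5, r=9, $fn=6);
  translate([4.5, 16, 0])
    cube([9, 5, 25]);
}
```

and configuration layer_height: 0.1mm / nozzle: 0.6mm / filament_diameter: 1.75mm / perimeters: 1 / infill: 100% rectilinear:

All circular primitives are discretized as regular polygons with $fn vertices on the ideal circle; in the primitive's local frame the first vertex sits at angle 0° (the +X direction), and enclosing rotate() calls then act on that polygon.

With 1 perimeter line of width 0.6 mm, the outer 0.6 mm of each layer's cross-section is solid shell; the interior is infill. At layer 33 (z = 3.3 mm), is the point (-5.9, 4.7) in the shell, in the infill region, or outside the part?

shell

At z = 3.3 mm: the r=9 cylinder contributes a regular 6-gon of circumradius 9; the 9×5 cube at (4.5, 16) contributes its full rectangle; Taking the first minus the rest: starting from the r=9 cylinder, the 9×5 cube at (4.5, 16) misses the remaining region (no effect) — 1 connected region. Overall, the cross-section is a single solid region. The nearest boundary edge runs (-9.00, 0.00)→(-4.50, 7.79); distance from the point to it = 0.33 mm. The point is inside the cross-section, 0.33 mm from the nearest boundary — within the 0.6 mm shell band (1 × 0.6).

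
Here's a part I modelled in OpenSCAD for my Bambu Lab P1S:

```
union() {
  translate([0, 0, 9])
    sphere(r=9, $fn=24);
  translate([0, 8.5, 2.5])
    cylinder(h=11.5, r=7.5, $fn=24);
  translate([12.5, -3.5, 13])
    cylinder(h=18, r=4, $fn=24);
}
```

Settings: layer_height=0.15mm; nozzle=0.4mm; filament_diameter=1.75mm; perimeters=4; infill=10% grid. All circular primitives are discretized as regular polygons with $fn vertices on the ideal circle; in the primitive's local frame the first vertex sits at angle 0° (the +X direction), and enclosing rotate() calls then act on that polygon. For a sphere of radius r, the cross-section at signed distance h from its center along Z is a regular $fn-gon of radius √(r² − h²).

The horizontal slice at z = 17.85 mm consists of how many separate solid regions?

At z = 17.85 mm: the r=9 sphere slices to a regular 24-gon of circumradius 1.636 (√(r²−h²) with h=8.85 from center); the cylinder at (0, 8.5) is absent (z outside [2.5, 14]); the cylinder at (12.5, -3.5): section is a regular 24-gon, circumradius r=4; Merging all regions: the 2 present regions are separate (no shared area or edge), so areas and boundary lengths simply add and each stays a separate island — 2 connected regions. The result has 2 disconnected regions.

2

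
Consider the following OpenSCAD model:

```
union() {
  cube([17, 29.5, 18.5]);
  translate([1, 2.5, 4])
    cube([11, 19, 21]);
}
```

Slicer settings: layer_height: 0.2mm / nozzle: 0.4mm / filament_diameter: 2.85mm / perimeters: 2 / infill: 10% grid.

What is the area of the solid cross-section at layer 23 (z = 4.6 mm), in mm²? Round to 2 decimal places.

At z = 4.6 mm: the cube (footprint 17×29.5) is included at this height (area 501.50 mm²); the cube at (1, 2.5) is present — its section is the full 11×19 rectangle (area 209.00 mm²); Combining (union): the 11×19 cube at (1, 2.5) lies entirely inside the 17×29.5 cube, so the union is just the 17×29.5 cube — area = 501.50 mm². Overall, the cross-section is a single solid region. Net area = 501.50 mm².

501.50 mm²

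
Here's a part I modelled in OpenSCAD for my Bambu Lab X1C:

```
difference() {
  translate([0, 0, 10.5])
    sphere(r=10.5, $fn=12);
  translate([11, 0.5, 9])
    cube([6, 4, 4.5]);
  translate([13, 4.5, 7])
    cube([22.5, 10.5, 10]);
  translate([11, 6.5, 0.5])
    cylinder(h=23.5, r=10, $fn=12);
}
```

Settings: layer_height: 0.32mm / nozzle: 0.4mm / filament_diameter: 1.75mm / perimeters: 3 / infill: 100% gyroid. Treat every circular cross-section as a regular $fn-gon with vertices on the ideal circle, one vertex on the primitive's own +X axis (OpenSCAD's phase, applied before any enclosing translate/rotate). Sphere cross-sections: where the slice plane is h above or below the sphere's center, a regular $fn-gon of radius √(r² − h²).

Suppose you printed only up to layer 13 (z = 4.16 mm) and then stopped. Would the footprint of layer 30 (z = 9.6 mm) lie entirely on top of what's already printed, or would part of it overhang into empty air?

part overhangs

Compare the two slices. At z = 4.16: the r=10.5 sphere slices to a regular 12-gon of circumradius 8.370 (√(r²−h²) with h=6.34 from center) (area = (12/2)·8.370²·sin(360°/12) = 210.16 mm²); the cube at (11, 0.5) is absent (z outside [9, 13.5]); the cube at (13, 4.5) is absent (z outside [7, 17]); the r=10 cylinder at (11, 6.5) gives a regular 12-gon of circumradius 10 (constant along its height) (area = (12/2)·10.000²·sin(360°/12) = 300.00 mm²); Taking the first minus the rest: starting from the r=10.5 sphere (210.16 mm²), the r=10 cylinder at (11, 6.5) partially overlaps it — only the 44.73 mm² overlap (of its 300.00 mm²) is removed, clipping the outline — area = 165.43 mm². At z = 9.6: the r=10.5 sphere slices to a regular 12-gon of circumradius 10.461 (√(r²−h²) with h=0.9 from center) (area = (12/2)·10.461²·sin(360°/12) = 328.32 mm²); the cube at (11, 0.5) (footprint 6×4) is included at this height (area 24.00 mm²); the cube at (13, 4.5) (footprint 22.5×10.5) is included at this height (area 236.25 mm²); the r=10 cylinder at (11, 6.5) contributes a regular 12-gon of circumradius 10 (area = (12/2)·10.000²·sin(360°/12) = 300.00 mm²); After the difference (first − rest): starting from the r=10.5 sphere (328.32 mm²), the 6×4 cube at (11, 0.5) misses the remaining region (no effect); the 22.5×10.5 cube at (13, 4.5) misses the remaining region (no effect); the r=10 cylinder at (11, 6.5) partially overlaps it — only the 76.79 mm² overlap (of its 300.00 mm²) is removed, clipping the outline — area = 251.53 mm². Checking containment: at z = 9.6 the cross-section extends beyond the z = 4.16 cross-section by about 86.09 mm².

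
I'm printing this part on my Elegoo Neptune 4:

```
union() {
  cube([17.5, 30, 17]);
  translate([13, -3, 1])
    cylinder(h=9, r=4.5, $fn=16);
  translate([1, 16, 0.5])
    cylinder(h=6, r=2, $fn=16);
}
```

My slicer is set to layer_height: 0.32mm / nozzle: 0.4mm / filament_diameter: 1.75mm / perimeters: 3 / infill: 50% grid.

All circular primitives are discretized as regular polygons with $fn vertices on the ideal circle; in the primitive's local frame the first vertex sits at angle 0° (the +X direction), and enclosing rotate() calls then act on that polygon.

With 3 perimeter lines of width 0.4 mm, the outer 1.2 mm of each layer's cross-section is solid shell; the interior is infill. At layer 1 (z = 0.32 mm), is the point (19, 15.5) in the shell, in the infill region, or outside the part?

At z = 0.32 mm: the cube is present — its section is the full 17.5×30 rectangle; the cylinder at (13, -3) is not intersected at this z (z outside [1, 10]); the cylinder at (1, 16) does not reach this height (z outside [0.5, 6.5]); Taking the union: only the 17.5×30 cube is present, so the union is just that shape — 1 connected region. Overall, the cross-section is a single solid region. The nearest boundary edge runs (17.50, 0.00)→(17.50, 30.00); distance from the point to it = 1.50 mm. The point is not inside any of the regions above, so it lies outside the cross-section (1.50 mm from the nearest boundary).

outside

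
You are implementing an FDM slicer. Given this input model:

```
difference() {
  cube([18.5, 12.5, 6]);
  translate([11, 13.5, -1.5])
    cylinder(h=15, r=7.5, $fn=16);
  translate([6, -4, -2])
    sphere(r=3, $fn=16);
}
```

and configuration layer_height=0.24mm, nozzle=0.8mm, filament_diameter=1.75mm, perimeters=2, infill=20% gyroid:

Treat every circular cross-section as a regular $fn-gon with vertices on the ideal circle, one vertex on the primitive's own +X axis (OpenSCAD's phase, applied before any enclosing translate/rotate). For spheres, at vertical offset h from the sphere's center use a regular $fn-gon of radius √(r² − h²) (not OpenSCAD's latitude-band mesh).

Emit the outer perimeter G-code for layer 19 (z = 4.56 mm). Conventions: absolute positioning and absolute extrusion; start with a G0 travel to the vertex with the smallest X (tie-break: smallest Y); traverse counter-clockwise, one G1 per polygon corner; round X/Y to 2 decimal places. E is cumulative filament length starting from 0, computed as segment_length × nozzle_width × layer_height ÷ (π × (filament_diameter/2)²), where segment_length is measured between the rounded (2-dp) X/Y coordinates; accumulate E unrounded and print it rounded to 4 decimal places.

At z = 4.56 mm: the cube (footprint 18.5×12.5) is included at this height; the r=7.5 cylinder at (11, 13.5) contributes a regular 16-gon of circumradius 7.5; the sphere at (6, -4) is not intersected at this z (|z−center|=6.560 > r=3); Taking the first minus the rest: starting from the 18.5×12.5 cube, the r=7.5 cylinder at (11, 13.5) partially overlaps it — only the 71.30 mm² overlap (of its 172.21 mm²) is removed, clipping the outline — 1 connected region. The outline is a single polygon with 13 vertices. Extrusion per mm of travel: 0.8 × 0.24 / (π × 0.875²) = 0.079824. Accumulating E over each segment gives final E = 5.4894.

G0 X0.00 Y0.00 Z4.56
G1 X18.50 Y0.00 E1.4767
G1 X18.50 Y12.50 E2.4746
G1 X18.30 Y12.50 E2.4905
G1 X17.93 Y10.63 E2.6427
G1 X16.30 Y8.20 E2.8763
G1 X13.87 Y6.57 E3.1098
G1 X11.00 Y6.00 E3.3434
G1 X8.13 Y6.57 E3.5770
G1 X5.70 Y8.20 E3.8105
G1 X4.07 Y10.63 E4.0441
G1 X3.70 Y12.50 E4.1963
G1 X0.00 Y12.50 E4.4916
G1 X0.00 Y0.00 E5.4894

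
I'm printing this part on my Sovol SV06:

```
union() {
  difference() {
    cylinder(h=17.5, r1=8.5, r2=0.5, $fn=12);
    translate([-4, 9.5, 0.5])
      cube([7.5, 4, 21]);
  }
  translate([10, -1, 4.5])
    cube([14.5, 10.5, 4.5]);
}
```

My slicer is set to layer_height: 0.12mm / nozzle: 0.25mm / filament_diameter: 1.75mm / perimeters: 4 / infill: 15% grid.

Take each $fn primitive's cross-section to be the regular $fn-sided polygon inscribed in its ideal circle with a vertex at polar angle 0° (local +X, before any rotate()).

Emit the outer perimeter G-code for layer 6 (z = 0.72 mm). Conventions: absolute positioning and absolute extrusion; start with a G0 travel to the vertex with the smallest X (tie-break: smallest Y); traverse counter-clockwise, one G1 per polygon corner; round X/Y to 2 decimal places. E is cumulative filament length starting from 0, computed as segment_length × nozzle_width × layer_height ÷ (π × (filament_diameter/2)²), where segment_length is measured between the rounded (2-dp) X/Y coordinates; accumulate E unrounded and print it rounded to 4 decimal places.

G0 X-8.17 Y0.00 Z0.72
G1 X-7.08 Y-4.09 E0.0528
G1 X-4.09 Y-7.08 E0.1055
G1 X0.00 Y-8.17 E0.1583
G1 X4.09 Y-7.08 E0.2111
G1 X7.08 Y-4.09 E0.2639
G1 X8.17 Y0.00 E0.3167
G1 X7.08 Y4.09 E0.3694
G1 X4.09 Y7.08 E0.4222
G1 X0.00 Y8.17 E0.4750
G1 X-4.09 Y7.08 E0.5278
G1 X-7.08 Y4.09 E0.5805
G1 X-8.17 Y0.00 E0.6333

At z = 0.72 mm: the cone: at t=0.041 of its height the radius interpolates to r₁+(r₂−r₁)t = 8.171, giving a regular 12-gon of that circumradius; the 7.5×4 cube at (-4, 9.5) contributes its full rectangle; After the difference (first − rest): starting from the cone, the 7.5×4 cube at (-4, 9.5) misses the remaining region (no effect) — 1 connected region; the cube at (10, -1) does not reach this height (z outside [4.5, 9]); Taking the union: only that combined region is present, so the union is just that shape — 1 connected region. The outline is a single polygon with 12 vertices. Extrusion per mm of travel: 0.25 × 0.12 / (π × 0.875²) = 0.012473. Accumulating E over each segment gives final E = 0.6333.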